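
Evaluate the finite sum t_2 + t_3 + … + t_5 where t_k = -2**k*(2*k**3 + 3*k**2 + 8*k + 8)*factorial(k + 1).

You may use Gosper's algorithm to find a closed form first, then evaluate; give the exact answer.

The ratio is 2*(2*k**4 + 13*k**3 + 38*k**2 + 61*k + 42)/(2*k**3 + 3*k**2 + 8*k + 8).
A = 2*k + 4, B = 1, C = k**3 + 3*k**2/2 + 4*k + 4.
f must satisfy (2*k + 4)·f(k+1) − (1)·f(k) = k**3 + 3*k**2/2 + 4*k + 4.
Bound: deg f ≤ 2.
Solve for f: f(k) = (k**2 - 2*k + 4)/2 (degree 2 ≤ 2).
Certificate R = B(k−1)f/C = (k**2 - 2*k + 4)/(2*k**3 + 3*k**2 + 8*k + 8) gives s_k = -2**k*(k**2 - 2*k + 4)*factorial(k + 1).
Δs = -2**k*(2*k**3 + 3*k**2 + 8*k + 8)*factorial(k + 1), as required.
Σ_(k=2)^(5) t_k = s_(6) − s_(2) = -9031680 − (-96) = -9031584.

Σ = -9031584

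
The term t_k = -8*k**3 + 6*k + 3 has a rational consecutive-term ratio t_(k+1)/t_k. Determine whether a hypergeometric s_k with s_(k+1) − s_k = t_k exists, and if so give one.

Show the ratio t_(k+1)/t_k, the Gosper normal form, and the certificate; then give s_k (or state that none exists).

s_k = k**2*(-2*k**2 + 4*k + 1)

The ratio is (6*k - 8*(k + 1)**3 + 9)/(-8*k**3 + 6*k + 3).
Normal form (A,B,C) = (1, 1, k**3 - 3*k/4 - 3/8).
f must satisfy (1)·f(k+1) − (1)·f(k) = k**3 - 3*k/4 - 3/8.
Bound: deg f ≤ 4.
Coefficient equations give f(k) = k**2*(2*k**2 - 4*k - 1)/8.
Then R = B(k−1)f/C = k**2*(2*k**2 - 4*k - 1)/(8*k**3 - 6*k - 3), so s_k = R(k)·t_k = k**2*(-2*k**2 + 4*k + 1).
s_(k+1) − s_k = -8*k**3 + 6*k + 3 = t_k.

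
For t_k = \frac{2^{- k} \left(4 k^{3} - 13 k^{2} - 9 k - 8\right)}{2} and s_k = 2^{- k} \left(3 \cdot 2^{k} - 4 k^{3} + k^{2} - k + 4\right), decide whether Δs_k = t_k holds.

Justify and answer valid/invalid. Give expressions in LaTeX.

valid (s_(k+1) − s_k reduces to t_k)

s_(k+1) = (6*2**k - 4*k**3 - 11*k**2 - 11*k)/(2*2**k)
s_(k+1) − s_k = (4*k**3 - 13*k**2 - 9*k - 8)/(2*2**k)
(s_(k+1) − s_k) − t_k = 0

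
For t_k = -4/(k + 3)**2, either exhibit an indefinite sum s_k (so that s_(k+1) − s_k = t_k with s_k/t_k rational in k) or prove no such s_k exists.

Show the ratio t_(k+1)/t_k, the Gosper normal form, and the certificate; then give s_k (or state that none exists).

none (Gosper's algorithm certifies no s_k)

Compute t_(k+1)/t_k: get (k + 3)**2/(k + 4)**2.
A = k**2 + 6*k + 9, B = k**2 + 8*k + 16, C = 1.
f must satisfy (k**2 + 6*k + 9)·f(k+1) − (k**2 + 6*k + 9)·f(k) = 1.
From deg A=2, deg B=2, deg C=0: d=0.
Write f(k) = c0. Then LHS − RHS = -1, requiring -1 = 0: contradictory. No certificate.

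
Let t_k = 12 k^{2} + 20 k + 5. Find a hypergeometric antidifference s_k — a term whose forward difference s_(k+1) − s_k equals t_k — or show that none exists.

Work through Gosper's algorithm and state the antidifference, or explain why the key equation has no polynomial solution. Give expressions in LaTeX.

r(k) = (12*k**2 + 44*k + 37)/(12*k**2 + 20*k + 5) after simplifying.
So A=1 and B=1, with C=k**2 + 5*k/3 + 5/12.
Solve (1)·f(k+1) − (1)·f(k) = k**2 + 5*k/3 + 5/12.
From deg A=0, deg B=0, deg C=2: d=3.
Coefficient equations give f(k) = k*(2*k - 1)*(2*k + 3)/12.
Then R = B(k−1)f/C = k*(2*k - 1)*(2*k + 3)/(12*k**2 + 20*k + 5), so s_k = R(k)·t_k = k*(4*k**2 + 4*k - 3).
Δs = 12*k**2 + 20*k + 5, as required.

s_k = k \left(4 k^{2} + 4 k - 3\right)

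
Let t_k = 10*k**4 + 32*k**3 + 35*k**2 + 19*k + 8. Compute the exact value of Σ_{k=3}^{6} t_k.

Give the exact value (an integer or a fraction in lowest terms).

Σ = 39788

Step 1: r(k) = (10*k**4 + 72*k**3 + 191*k**2 + 225*k + 104)/(10*k**4 + 32*k**3 + 35*k**2 + 19*k + 8).
So A=1 and B=1, with C=k**4 + 16*k**3/5 + 7*k**2/2 + 19*k/10 + 4/5.
Solve (1)·f(k+1) − (1)·f(k) = k**4 + 16*k**3/5 + 7*k**2/2 + 19*k/10 + 4/5.
d = 5 from the (0,0,4) case.
Solve for f: f(k) = k*(2*k**4 + 3*k**3 - k**2 + 4)/10 (degree 5 ≤ 5).
Then R = B(k−1)f/C = k*(2*k**4 + 3*k**3 - k**2 + 4)/(10*k**4 + 32*k**3 + 35*k**2 + 19*k + 8), so s_k = R(k)·t_k = k*(2*k**4 + 3*k**3 - k**2 + 4).
s_(k+1) − s_k = 10*k**4 + 32*k**3 + 35*k**2 + 19*k + 8 = t_k.
Telescoping: Σ = s_(7) − s_(3) = 40502 − (714) = 39788.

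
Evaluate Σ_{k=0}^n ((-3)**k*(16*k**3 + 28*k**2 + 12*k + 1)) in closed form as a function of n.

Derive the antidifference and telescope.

S(n) = 12*(-3)**n*n**3 + 30*(-3)**n*n**2 + 15*(-3)**n*n + 1

Step 1: r(k) = 3*(-16*k**3 - 76*k**2 - 116*k - 57)/(16*k**3 + 28*k**2 + 12*k + 1).
A = -3, B = 1, C = k**3 + 7*k**2/4 + 3*k/4 + 1/16.
Key eq: (-3)·f(k+1) = (1)·f(k) + (k**3 + 7*k**2/4 + 3*k/4 + 1/16).
Bound: deg f ≤ 3.
Solve for f: f(k) = -(k - 1)*(4*k**2 + 2*k - 1)/16 (degree 3 ≤ 3).
Certificate R = B(k−1)f/C = -(k - 1)*(4*k**2 + 2*k - 1)/((2*k + 1)*(8*k**2 + 10*k + 1)) gives s_k = (-3)**k*(-4*k**3 + 2*k**2 + 3*k - 1).
Δs = (-3)**k*(16*k**3 + 28*k**2 + 12*k + 1), as required.
Evaluate: s_(n+1) = 3*(-3)**n*n*(4*n**2 + 10*n + 5); subtract s_(0) = -1 ⇒ S(n) = 12*(-3)**n*n**3 + 30*(-3)**n*n**2 + 15*(-3)**n*n + 1.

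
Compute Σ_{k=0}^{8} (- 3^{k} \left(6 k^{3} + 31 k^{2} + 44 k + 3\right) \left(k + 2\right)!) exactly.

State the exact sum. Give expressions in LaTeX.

Compute t_(k+1)/t_k: get 3*(6*k**4 + 67*k**3 + 271*k**2 + 456*k + 252)/(6*k**3 + 31*k**2 + 44*k + 3).
Factor: A=3*k + 9; B=1; C=k**3 + 31*k**2/6 + 22*k/3 + 1/2.
Need (3*k + 9)·f(k+1) − (1)·f(k) = k**3 + 31*k**2/6 + 22*k/3 + 1/2.
deg f ≤ 2 (via 1,0,3).
Solve for f: f(k) = (k - 1)*(2*k + 3)/6 (degree 2 ≤ 2).
R(k) = B(k−1)·f(k)/C(k) = (k - 1)*(2*k + 3)/(6*k**3 + 31*k**2 + 44*k + 3); s_k = R·t_k = -3**k*(k - 1)*(2*k + 3)*factorial(k + 2).
s_(k+1) − s_k = -3**k*(6*k**3 + 31*k**2 + 44*k + 3)*factorial(k + 2) = t_k.
Sum = s_(9) − s_(0); s_(9) = -131994638899200, s_(0) = 6 ⇒ -131994638899206.

Σ = -131994638899206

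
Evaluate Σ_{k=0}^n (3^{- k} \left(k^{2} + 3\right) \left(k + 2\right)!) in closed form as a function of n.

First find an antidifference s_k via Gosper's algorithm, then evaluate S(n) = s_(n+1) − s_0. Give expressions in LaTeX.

The ratio is (k + 3)*((k + 1)**2 + 3)/(3*(k**2 + 3)).
Gosper form: A/B · C(k+1)/C(k) with A=k/3 + 1, B=1, C=k**2 + 3.
Solve (k/3 + 1)·f(k+1) − (1)·f(k) = k**2 + 3.
deg f ≤ 1 (via 1,0,2).
Solving with deg f ≤ 1: f(k) = 3*(k - 1).
Get s_k = R·t_k = 3**(1 - k)*(k - 1)*factorial(k + 2) with R(k) = B(k−1)f(k)/C(k) = 3*(k - 1)/(k**2 + 3).
s_(k+1) − s_k = (k**2 + 3)*factorial(k + 2)/3**k = t_k.
Evaluate: s_(n+1) = n*factorial(n + 3)/3**n; subtract s_(0) = -6 ⇒ S(n) = 6 + n*factorial(n + 3)/3**n.

S(n) = 6 + 3^{- n} n \left(n + 3\right)!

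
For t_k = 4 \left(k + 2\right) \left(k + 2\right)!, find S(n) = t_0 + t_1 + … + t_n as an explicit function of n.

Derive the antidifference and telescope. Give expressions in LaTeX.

The ratio is (k + 3)**2/(k + 2).
A = k + 3, B = 1, C = k + 2.
Key eq: (k + 3)·f(k+1) = (1)·f(k) + (k + 2).
d = 0 from the (1,0,1) case.
Coefficient equations give f(k) = 1.
Get s_k = R·t_k = 4*factorial(k + 2) with R(k) = B(k−1)f(k)/C(k) = 1/(k + 2).
Check: Δs_k = 4*(k + 2)*factorial(k + 2). ✓
Σ_(k=0)^n t_k = s_(n+1) − s_(0) = (4*factorial(n + 3)) − (8), i.e. 4*factorial(n + 3) - 8.

S(n) = 4 \left(n + 3\right)! - 8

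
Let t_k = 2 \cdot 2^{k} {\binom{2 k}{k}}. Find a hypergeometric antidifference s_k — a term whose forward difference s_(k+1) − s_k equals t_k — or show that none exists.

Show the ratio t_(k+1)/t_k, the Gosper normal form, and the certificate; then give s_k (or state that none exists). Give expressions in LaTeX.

Ratio r(k) = 4*(2*k + 1)/(k + 1).
So A=8*k + 4 and B=k + 1, with C=1.
Solve (8*k + 4)·f(k+1) − (k)·f(k) = 1.
deg f ≤ -1 (via 1,1,0).
Negative degree bound (-1): no f exists, t_k not Gosper-summable.

none (Gosper's algorithm certifies no s_k)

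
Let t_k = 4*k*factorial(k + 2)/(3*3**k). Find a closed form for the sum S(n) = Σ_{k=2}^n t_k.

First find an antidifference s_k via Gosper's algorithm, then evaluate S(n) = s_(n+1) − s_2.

Step 1: r(k) = (k + 1)*(k + 3)/(3*k).
Factor: A=k/3 + 1; B=1; C=k.
Need (k/3 + 1)·f(k+1) − (1)·f(k) = k.
Bound: deg f ≤ 0.
Solving with deg f ≤ 0: f(k) = 3.
Get s_k = R·t_k = 4*factorial(k + 2)/3**k with R(k) = B(k−1)f(k)/C(k) = 3/k.
Δs = 4*k*factorial(k + 2)/(3*3**k), as required.
Evaluate: s_(n+1) = 4*3**(-n - 1)*factorial(n + 3); subtract s_(2) = 32/3 ⇒ S(n) = -32/3 + 4*factorial(n + 3)/(3*3**n).

S(n) = -32/3 + 4*factorial(n + 3)/(3*3**n)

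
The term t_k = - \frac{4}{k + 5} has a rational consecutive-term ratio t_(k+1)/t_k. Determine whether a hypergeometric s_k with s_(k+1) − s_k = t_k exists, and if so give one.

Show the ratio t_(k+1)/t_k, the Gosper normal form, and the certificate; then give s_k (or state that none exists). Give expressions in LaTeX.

none (Gosper's algorithm certifies no s_k)

r(k) = (k + 5)/(k + 6) after simplifying.
So A=k + 5 and B=k + 6, with C=1.
Solve (k + 5)·f(k+1) − (k + 5)·f(k) = 1.
deg f ≤ 0 (via 1,1,0).
Put f(k) = c0: A·f(k+1) − B(k−1)·f(k) − C = -1; need -1 = 0 — inconsistent ⇒ no f, not summable.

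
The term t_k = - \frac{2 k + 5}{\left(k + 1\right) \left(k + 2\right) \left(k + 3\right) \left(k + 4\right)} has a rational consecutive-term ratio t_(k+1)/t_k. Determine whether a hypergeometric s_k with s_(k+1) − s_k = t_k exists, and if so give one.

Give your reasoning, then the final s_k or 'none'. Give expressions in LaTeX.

s_k = \frac{k \left(- k - 4\right)}{3 \left(k^{2} + 4 k + 3\right)}

t_(k+1)/t_k = (k + 1)*(2*k + 7)/((k + 5)*(2*k + 5)).
So A=k + 1 and B=k + 5, with C=k + 5/2.
Need (k + 1)·f(k+1) − (k + 4)·f(k) = k + 5/2.
deg f ≤ 3 (via 1,1,1).
Solving with deg f ≤ 3: f(k) = k*(k + 2)*(k + 4)/6.
So s_k = (B(k−1)f/C)·t_k = (k*(k + 2)*(k + 4)**2/(3*(2*k + 5)))·t_k = k*(-k - 4)/(3*(k**2 + 4*k + 3)).
Verify: (-2*k - 5)/(k**4 + 10*k**3 + 35*k**2 + 50*k + 24) matches t_k.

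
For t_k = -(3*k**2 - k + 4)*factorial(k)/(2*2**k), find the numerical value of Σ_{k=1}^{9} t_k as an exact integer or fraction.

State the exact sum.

The ratio is (k + 1)*(-k + 3*(k + 1)**2 + 3)/(2*(3*k**2 - k + 4)).
Take A(k)=k/2 + 1/2, B(k)=1, C(k)=k**2 - k/3 + 4/3.
Key eq: (k/2 + 1/2)·f(k+1) = (1)·f(k) + (k**2 - k/3 + 4/3).
From deg A=1, deg B=0, deg C=2: d=1.
Match coefficients ⇒ f(k) = 2*(3*k - 1)/3.
So s_k = (B(k−1)f/C)·t_k = (2*(3*k - 1)/(3*k**2 - k + 4))·t_k = -(3*k - 1)*factorial(k)/2**k.
s_(k+1) − s_k = -(3*k**2 - k + 4)*factorial(k)/(2*2**k) = t_k.
Σ_(k=1)^(9) t_k = s_(10) − s_(1) = -411075/4 − (-1) = -411071/4.

Σ = -411071/4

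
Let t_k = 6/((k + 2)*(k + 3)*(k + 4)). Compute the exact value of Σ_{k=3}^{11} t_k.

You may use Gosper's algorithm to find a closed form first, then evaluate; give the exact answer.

The ratio is (k + 2)/(k + 5).
A = k + 2, B = k + 5, C = 1.
Set up (k + 2)·f(k+1) − (k + 4)·f(k) − (1) = 0.
Bound: deg f ≤ 2.
Coefficient equations give f(k) = k*(k + 5)/12.
Then R = B(k−1)f/C = k*(k + 4)*(k + 5)/12, so s_k = R(k)·t_k = k*(k + 5)/(2*(k + 2)*(k + 3)).
s_(k+1) − s_k = 6/(k**3 + 9*k**2 + 26*k + 24) = t_k.
Sum = s_(12) − s_(3); s_(12) = 17/35, s_(3) = 2/5 ⇒ 3/35.

Σ = 3/35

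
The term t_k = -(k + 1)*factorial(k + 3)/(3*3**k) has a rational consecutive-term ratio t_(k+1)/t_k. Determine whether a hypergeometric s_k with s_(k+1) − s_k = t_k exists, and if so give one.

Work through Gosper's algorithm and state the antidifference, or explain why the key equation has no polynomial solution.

s_k = -factorial(k + 3)/3**k

Ratio r(k) = (k + 2)*(k + 4)/(3*(k + 1)).
Gosper form: A/B · C(k+1)/C(k) with A=k/3 + 4/3, B=1, C=k + 1.
Key eq: (k/3 + 4/3)·f(k+1) = (1)·f(k) + (k + 1).
Degrees (1,0,1) ⇒ d ≤ 0.
Solving with deg f ≤ 0: f(k) = 3.
Get s_k = R·t_k = -factorial(k + 3)/3**k with R(k) = B(k−1)f(k)/C(k) = 3/(k + 1).
s_(k+1) − s_k = -(k + 1)*factorial(k + 3)/(3*3**k) = t_k.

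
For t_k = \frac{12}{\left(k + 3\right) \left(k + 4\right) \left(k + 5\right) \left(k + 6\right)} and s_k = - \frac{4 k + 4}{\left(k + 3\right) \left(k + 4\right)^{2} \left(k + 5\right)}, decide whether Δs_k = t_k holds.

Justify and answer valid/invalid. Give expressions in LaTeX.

s_(k+1) = 4*(-k - 2)/((k + 4)*(k + 5)**2*(k + 6))
s_(k+1) − s_k = 12*(k**2 + 5*k + 2)/(k**6 + 27*k**5 + 301*k**4 + 1773*k**3 + 5818*k**2 + 10080*k + 7200)
(s_(k+1) − s_k) − t_k = 24*(-2*k - 9)/(k**6 + 27*k**5 + 301*k**4 + 1773*k**3 + 5818*k**2 + 10080*k + 7200)

Invalid: residual \frac{24 \left(- 2 k - 9\right)}{k^{6} + 27 k^{5} + 301 k^{4} + 1773 k^{3} + 5818 k^{2} + 10080 k + 7200} ≠ 0.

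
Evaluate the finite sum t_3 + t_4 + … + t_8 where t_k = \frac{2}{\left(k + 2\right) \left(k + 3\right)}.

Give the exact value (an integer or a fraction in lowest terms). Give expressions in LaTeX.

Compute t_(k+1)/t_k: get (k + 2)/(k + 4).
Factor: A=k + 2; B=k + 4; C=1.
Solve (k + 2)·f(k+1) − (k + 3)·f(k) = 1.
From deg A=1, deg B=1, deg C=0: d=1.
Match coefficients ⇒ f(k) = k/2.
Then R = B(k−1)f/C = k*(k + 3)/2, so s_k = R(k)·t_k = k/(k + 2).
Verify: 2/(k**2 + 5*k + 6) matches t_k.
Telescoping: Σ = s_(9) − s_(3) = 9/11 − (3/5) = 12/55.

Σ = 12/55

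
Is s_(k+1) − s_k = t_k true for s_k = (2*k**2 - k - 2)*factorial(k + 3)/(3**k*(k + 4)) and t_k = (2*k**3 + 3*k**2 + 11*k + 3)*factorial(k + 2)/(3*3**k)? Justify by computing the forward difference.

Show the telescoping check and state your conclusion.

s_(k+1) = (2*k**2 + 3*k - 1)*factorial(k + 4)/(3*3**k*(k + 5))
s_(k+1) − s_k = (2*k**4 + 13*k**3 + 28*k**2 + 61*k + 14)*factorial(k + 3)/(3*3**k*(k + 4)*(k + 5))
(s_(k+1) − s_k) − t_k = -(2*k**4 + 11*k**3 + 17*k**2 + 50*k + 18)*factorial(k + 2)/(3*3**k*(k + 4)*(k + 5))

Invalid: residual -(2*k**4 + 11*k**3 + 17*k**2 + 50*k + 18)*factorial(k + 2)/(3*3**k*(k + 4)*(k + 5)) ≠ 0.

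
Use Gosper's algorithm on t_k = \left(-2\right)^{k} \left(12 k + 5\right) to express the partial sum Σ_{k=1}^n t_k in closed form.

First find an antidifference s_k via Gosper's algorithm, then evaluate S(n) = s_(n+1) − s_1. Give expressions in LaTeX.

S(n) = 8 \left(-2\right)^{n} n + 6 \left(-2\right)^{n} - 6

t_(k+1)/t_k = 2*(-12*k - 17)/(12*k + 5).
Take A(k)=-2, B(k)=1, C(k)=k + 5/12.
f must satisfy (-2)·f(k+1) − (1)·f(k) = k + 5/12.
d = 1 from the (0,0,1) case.
Solve for f: f(k) = -(4*k - 1)/12 (degree 1 ≤ 1).
Certificate R = B(k−1)f/C = -(4*k - 1)/(12*k + 5) gives s_k = (-2)**k*(1 - 4*k).
Verify: (-2)**k*(12*k + 5) matches t_k.
s_(n+1) = 2*(-2)**n*(4*n + 3) and s_(1) = 6, so S(n) = 8*(-2)**n*n + 6*(-2)**n - 6.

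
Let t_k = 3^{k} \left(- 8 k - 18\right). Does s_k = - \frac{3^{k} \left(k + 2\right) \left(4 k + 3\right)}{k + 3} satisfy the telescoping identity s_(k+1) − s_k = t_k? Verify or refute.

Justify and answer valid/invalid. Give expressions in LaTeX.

s_(k+1) = -3**(k + 1)*(k + 3)*(4*k + 7)/(k + 4)
s_(k+1) − s_k = 3**k*(-8*k**3 - 66*k**2 - 184*k - 165)/(k**2 + 7*k + 12)
(s_(k+1) − s_k) − t_k = 3**k*(8*k**2 + 38*k + 51)/(k**2 + 7*k + 12)

Invalid: residual \frac{3^{k} \left(8 k^{2} + 38 k + 51\right)}{k^{2} + 7 k + 12} ≠ 0.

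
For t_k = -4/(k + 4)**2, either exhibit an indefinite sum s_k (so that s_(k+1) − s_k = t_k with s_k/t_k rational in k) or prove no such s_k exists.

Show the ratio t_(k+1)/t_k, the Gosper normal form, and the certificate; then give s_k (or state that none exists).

Step 1: r(k) = (k + 4)**2/(k + 5)**2.
So A=k**2 + 8*k + 16 and B=k**2 + 10*k + 25, with C=1.
Set up (k**2 + 8*k + 16)·f(k+1) − (k**2 + 8*k + 16)·f(k) − (1) = 0.
Degrees (2,2,0) ⇒ d ≤ 0.
Generic f = c0 gives residual -1; -1 = 0 cannot hold, so t_k is not Gosper-summable.

not Gosper-summable; s_k does not exist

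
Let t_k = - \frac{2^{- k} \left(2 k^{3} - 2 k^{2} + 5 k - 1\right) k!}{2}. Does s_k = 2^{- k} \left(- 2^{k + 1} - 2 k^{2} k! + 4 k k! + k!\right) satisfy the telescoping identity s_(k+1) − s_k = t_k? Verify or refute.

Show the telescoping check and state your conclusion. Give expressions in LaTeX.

s_(k+1) = (-4*2**k - 2*k**3*factorial(k) - 2*k**2*factorial(k) + 3*k*factorial(k) + 3*factorial(k))/(2*2**k)
s_(k+1) − s_k = -(2*k**3 - 2*k**2 + 5*k - 1)*factorial(k)/(2*2**k)
(s_(k+1) − s_k) − t_k = 0

Valid: the claim telescopes to t_k.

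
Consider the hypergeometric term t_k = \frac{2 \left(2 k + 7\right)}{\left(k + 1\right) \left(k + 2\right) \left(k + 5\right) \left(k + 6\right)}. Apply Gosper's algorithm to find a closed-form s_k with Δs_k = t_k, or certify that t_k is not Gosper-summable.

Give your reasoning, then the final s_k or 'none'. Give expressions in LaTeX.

t_(k+1)/t_k = (k + 1)*(k + 5)*(2*k + 9)/((k + 3)*(k + 7)*(2*k + 7)).
Take A(k)=k + 1, B(k)=k + 7, C(k)=k**3 + 21*k**2/2 + 73*k/2 + 42.
Key eq: (k + 1)·f(k+1) = (k + 6)·f(k) + (k**3 + 21*k**2/2 + 73*k/2 + 42).
From deg A=1, deg B=1, deg C=3: d=5.
Match coefficients ⇒ f(k) = k*(k + 2)*(k + 3)*(k + 4)*(k + 6)/10.
Then R = B(k−1)f/C = k*(k + 2)*(k + 6)**2/(5*(2*k + 7)), so s_k = R(k)·t_k = 2*k*(k + 6)/(5*(k**2 + 6*k + 5)).
Verify: 2*(2*k + 7)/(k**4 + 14*k**3 + 65*k**2 + 112*k + 60) matches t_k.

s_k = \frac{2 k \left(k + 6\right)}{5 \left(k^{2} + 6 k + 5\right)}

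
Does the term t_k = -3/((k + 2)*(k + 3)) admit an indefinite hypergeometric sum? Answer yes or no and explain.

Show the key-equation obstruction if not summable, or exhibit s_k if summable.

Yes. s_k = -3*k/(2*k + 4).

Step 1: r(k) = (k + 2)/(k + 4).
Normal form (A,B,C) = (k + 2, k + 4, 1).
f must satisfy (k + 2)·f(k+1) − (k + 3)·f(k) = 1.
Degrees (1,1,0) ⇒ d ≤ 1.
Solving with deg f ≤ 1: f(k) = k/2.
Certificate R = B(k−1)f/C = k*(k + 3)/2 gives s_k = -3*k/(2*k + 4).
s_(k+1) − s_k = -3/(k**2 + 5*k + 6) = t_k.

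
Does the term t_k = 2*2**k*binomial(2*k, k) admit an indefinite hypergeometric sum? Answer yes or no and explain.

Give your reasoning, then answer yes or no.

No — negative degree bound, so no certificate f.

r(k) = 4*(2*k + 1)/(k + 1) after simplifying.
Gosper form: A/B · C(k+1)/C(k) with A=8*k + 4, B=k + 1, C=1.
Need (8*k + 4)·f(k+1) − (k)·f(k) = 1.
Degrees (1,1,0) ⇒ d ≤ -1.
deg f ≤ -1 is impossible — no certificate.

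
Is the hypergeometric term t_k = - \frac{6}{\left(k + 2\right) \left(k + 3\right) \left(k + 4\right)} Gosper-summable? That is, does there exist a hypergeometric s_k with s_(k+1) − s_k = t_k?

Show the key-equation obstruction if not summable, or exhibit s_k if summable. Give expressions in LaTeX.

r(k) = (k + 2)/(k + 5) after simplifying.
Factor: A=k + 2; B=k + 5; C=1.
Need (k + 2)·f(k+1) − (k + 4)·f(k) = 1.
d = 2 from the (1,1,0) case.
A polynomial solution: f(k) = k*(k + 5)/12.
Certificate R = B(k−1)f/C = k*(k + 4)*(k + 5)/12 gives s_k = k*(-k - 5)/(2*(k + 2)*(k + 3)).
Verify: -6/(k**3 + 9*k**2 + 26*k + 24) matches t_k.

Yes. s_k = \frac{k \left(- k - 5\right)}{2 \left(k + 2\right) \left(k + 3\right)}.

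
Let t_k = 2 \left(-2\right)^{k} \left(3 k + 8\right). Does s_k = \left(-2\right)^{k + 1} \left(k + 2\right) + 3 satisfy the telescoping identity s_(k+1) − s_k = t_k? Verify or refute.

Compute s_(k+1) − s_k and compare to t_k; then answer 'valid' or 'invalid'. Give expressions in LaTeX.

s_(k+1) = (-2)**(k + 2)*(k + 3) + 3
s_(k+1) − s_k = 2*(-2)**k*(3*k + 8)
(s_(k+1) − s_k) − t_k = 0

valid (s_(k+1) − s_k reduces to t_k)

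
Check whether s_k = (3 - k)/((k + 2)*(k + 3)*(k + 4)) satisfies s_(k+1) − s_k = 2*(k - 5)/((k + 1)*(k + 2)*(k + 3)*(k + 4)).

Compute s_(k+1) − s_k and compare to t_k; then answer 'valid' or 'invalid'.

s_(k+1) = (2 - k)/((k + 3)*(k + 4)*(k + 5))
s_(k+1) − s_k = (2*k - 11)/(k**4 + 14*k**3 + 71*k**2 + 154*k + 120)
(s_(k+1) − s_k) − t_k = 3*(13 - 3*k)/(k**5 + 15*k**4 + 85*k**3 + 225*k**2 + 274*k + 120)

Invalid: residual 3*(13 - 3*k)/(k**5 + 15*k**4 + 85*k**3 + 225*k**2 + 274*k + 120) ≠ 0.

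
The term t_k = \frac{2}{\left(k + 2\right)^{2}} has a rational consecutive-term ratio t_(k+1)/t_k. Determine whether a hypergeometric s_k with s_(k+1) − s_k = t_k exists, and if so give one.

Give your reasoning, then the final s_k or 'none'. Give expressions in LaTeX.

not Gosper-summable; s_k does not exist

Ratio r(k) = (k + 2)**2/(k + 3)**2.
A = k**2 + 4*k + 4, B = k**2 + 6*k + 9, C = 1.
f must satisfy (k**2 + 4*k + 4)·f(k+1) − (k**2 + 4*k + 4)·f(k) = 1.
deg f ≤ 0 (via 2,2,0).
Put f(k) = c0: A·f(k+1) − B(k−1)·f(k) − C = -1; need -1 = 0 — inconsistent ⇒ no f, not summable.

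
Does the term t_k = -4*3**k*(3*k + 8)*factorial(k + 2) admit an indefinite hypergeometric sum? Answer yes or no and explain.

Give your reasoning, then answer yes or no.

Yes. s_k = -4*3**k*factorial(k + 2).

t_(k+1)/t_k = 3*(k + 3)*(3*k + 11)/(3*k + 8).
So A=3*k + 9 and B=1, with C=k + 8/3.
Solve (3*k + 9)·f(k+1) − (1)·f(k) = k + 8/3.
Bound: deg f ≤ 0.
Match coefficients ⇒ f(k) = 1/3.
Get s_k = R·t_k = -4*3**k*factorial(k + 2) with R(k) = B(k−1)f(k)/C(k) = 1/(3*k + 8).
Verify: -4*3**k*(3*k + 8)*factorial(k + 2) matches t_k.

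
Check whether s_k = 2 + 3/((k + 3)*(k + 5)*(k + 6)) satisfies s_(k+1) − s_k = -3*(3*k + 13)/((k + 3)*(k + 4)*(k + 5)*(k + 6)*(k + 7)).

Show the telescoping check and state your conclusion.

s_(k+1) = 2 + 3/((k + 4)*(k + 6)*(k + 7))
s_(k+1) − s_k = 3*(-3*k - 13)/(k**5 + 25*k**4 + 245*k**3 + 1175*k**2 + 2754*k + 2520)
(s_(k+1) − s_k) − t_k = 0

Valid: the claim telescopes to t_k.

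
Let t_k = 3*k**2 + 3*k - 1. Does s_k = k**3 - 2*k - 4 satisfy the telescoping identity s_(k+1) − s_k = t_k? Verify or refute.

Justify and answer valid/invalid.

valid (s_(k+1) − s_k reduces to t_k)

s_(k+1) = -2*k + (k + 1)**3 - 6
s_(k+1) − s_k = -k**3 + (k + 1)**3 - 2
(s_(k+1) − s_k) − t_k = 0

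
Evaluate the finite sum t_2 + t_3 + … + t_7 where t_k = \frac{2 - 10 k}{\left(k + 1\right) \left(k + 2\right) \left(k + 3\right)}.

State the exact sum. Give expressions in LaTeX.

Σ = -16/15

Ratio r(k) = (k + 1)*(5*k + 4)/((k + 4)*(5*k - 1)).
Factor: A=k + 1; B=k + 4; C=k - 1/5.
Set up (k + 1)·f(k+1) − (k + 3)·f(k) − (k - 1/5) = 0.
d = 2 from the (1,1,1) case.
Coefficient equations give f(k) = k*(k - 2)/5.
Then R = B(k−1)f/C = k*(k - 2)*(k + 3)/(5*k - 1), so s_k = R(k)·t_k = -2*k*(k - 2)/((k + 1)*(k + 2)).
Δs = 2*(1 - 5*k)/(k**3 + 6*k**2 + 11*k + 6), as required.
Sum = s_(8) − s_(2); s_(8) = -16/15, s_(2) = 0 ⇒ -16/15.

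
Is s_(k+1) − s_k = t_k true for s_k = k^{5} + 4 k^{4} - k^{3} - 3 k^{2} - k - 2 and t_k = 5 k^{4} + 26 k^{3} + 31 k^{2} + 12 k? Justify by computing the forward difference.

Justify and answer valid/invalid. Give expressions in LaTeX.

Valid — Δs_k = t_k.

s_(k+1) = k**5 + 9*k**4 + 25*k**3 + 28*k**2 + 11*k - 2
s_(k+1) − s_k = k*(5*k**3 + 26*k**2 + 31*k + 12)
(s_(k+1) − s_k) − t_k = 0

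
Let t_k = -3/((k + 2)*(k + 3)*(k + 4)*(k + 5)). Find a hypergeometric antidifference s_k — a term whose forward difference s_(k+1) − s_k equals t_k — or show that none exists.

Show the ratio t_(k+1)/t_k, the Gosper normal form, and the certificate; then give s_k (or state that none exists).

s_k = k*(-k**2 - 9*k - 26)/(24*(k + 2)*(k + 3)*(k + 4))

Compute t_(k+1)/t_k: get (k + 2)/(k + 6).
Normal form (A,B,C) = (k + 2, k + 6, 1).
Solve (k + 2)·f(k+1) − (k + 5)·f(k) = 1.
From deg A=1, deg B=1, deg C=0: d=3.
A polynomial solution: f(k) = k*(k**2 + 9*k + 26)/72.
R(k) = B(k−1)·f(k)/C(k) = k*(k + 5)*(k**2 + 9*k + 26)/72; s_k = R·t_k = k*(-k**2 - 9*k - 26)/(24*(k + 2)*(k + 3)*(k + 4)).
Δs = -3/(k**4 + 14*k**3 + 71*k**2 + 154*k + 120), as required.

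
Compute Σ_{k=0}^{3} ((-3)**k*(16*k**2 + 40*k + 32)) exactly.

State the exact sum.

Step 1: r(k) = 3*(-2*k**2 - 9*k - 11)/(2*k**2 + 5*k + 4).
Take A(k)=-3, B(k)=1, C(k)=k**2 + 5*k/2 + 2.
Set up (-3)·f(k+1) − (1)·f(k) − (k**2 + 5*k/2 + 2) = 0.
deg f ≤ 2 (via 0,0,2).
Match coefficients ⇒ f(k) = -(2*k**2 + 2*k + 1)/8.
R(k) = B(k−1)·f(k)/C(k) = -(2*k**2 + 2*k + 1)/(4*(2*k**2 + 5*k + 4)); s_k = R·t_k = (-3)**k*(-4*k**2 - 4*k - 2).
Δs = (-3)**k*(16*k**2 + 40*k + 32), as required.
Σ_(k=0)^(3) t_k = s_(4) − s_(0) = -6642 − (-2) = -6640.

Σ = -6640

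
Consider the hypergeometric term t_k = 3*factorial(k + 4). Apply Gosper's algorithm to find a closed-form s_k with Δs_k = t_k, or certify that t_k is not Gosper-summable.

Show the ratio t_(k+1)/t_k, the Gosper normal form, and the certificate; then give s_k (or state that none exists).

none — t_k is not Gosper-summable

Compute t_(k+1)/t_k: get k + 5.
Take A(k)=k + 5, B(k)=1, C(k)=1.
Set up (k + 5)·f(k+1) − (1)·f(k) − (1) = 0.
From deg A=1, deg B=0, deg C=0: d=-1.
deg f ≤ -1 is impossible — no certificate.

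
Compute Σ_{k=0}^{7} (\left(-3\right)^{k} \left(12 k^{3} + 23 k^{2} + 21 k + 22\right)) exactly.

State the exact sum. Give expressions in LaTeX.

The ratio is 3*(-12*k**3 - 59*k**2 - 103*k - 78)/(12*k**3 + 23*k**2 + 21*k + 22).
Take A(k)=-3, B(k)=1, C(k)=k**3 + 23*k**2/12 + 7*k/4 + 11/6.
Need (-3)·f(k+1) − (1)·f(k) = k**3 + 23*k**2/12 + 7*k/4 + 11/6.
d = 3 from the (0,0,3) case.
Coefficient equations give f(k) = -(k + 1)*(3*k**2 - 4*k + 4)/12.
Certificate R = B(k−1)f/C = -(k + 1)*(3*k**2 - 4*k + 4)/(12*k**3 + 23*k**2 + 21*k + 22) gives s_k = (-3)**k*(-3*k**3 + k**2 - 4).
Verify: (-3)**k*(12*k**3 + 23*k**2 + 21*k + 22) matches t_k.
Sum = s_(8) − s_(0); s_(8) = -9684036, s_(0) = -4 ⇒ -9684032.

Σ = -9684032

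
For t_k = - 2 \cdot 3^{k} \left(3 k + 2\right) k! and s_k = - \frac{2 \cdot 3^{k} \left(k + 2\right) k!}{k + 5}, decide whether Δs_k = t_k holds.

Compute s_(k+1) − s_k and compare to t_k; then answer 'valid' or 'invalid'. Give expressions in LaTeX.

Invalid: residual \frac{6 \cdot 3^{k} \left(3 k^{2} + 17 k + 9\right) k!}{\left(k + 5\right) \left(k + 6\right)} ≠ 0.

s_(k+1) = -6*3**k*(k + 3)*factorial(k + 1)/(k + 6)
s_(k+1) − s_k = -2*3**k*(3*k**3 + 26*k**2 + 61*k + 33)*factorial(k)/((k + 5)*(k + 6))
(s_(k+1) − s_k) − t_k = 6*3**k*(3*k**2 + 17*k + 9)*factorial(k)/((k + 5)*(k + 6))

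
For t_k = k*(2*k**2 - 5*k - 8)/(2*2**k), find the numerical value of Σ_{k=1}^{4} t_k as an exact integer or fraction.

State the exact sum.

Σ = -91/16

Compute t_(k+1)/t_k: get (2*k**3 + k**2 - 12*k - 11)/(2*k*(2*k**2 - 5*k - 8)).
Take A(k)=1/2, B(k)=1, C(k)=k**3 - 5*k**2/2 - 4*k.
Need (1/2)·f(k+1) − (1)·f(k) = k**3 - 5*k**2/2 - 4*k.
From deg A=0, deg B=0, deg C=3: d=3.
Coefficient equations give f(k) = -2*k**3 - k**2 - 3.
Then R = B(k−1)f/C = -2*(2*k**3 + k**2 + 3)/(k*(2*k**2 - 5*k - 8)), so s_k = R(k)·t_k = -(2*k**3 + k**2 + 3)/2**k.
Check: Δs_k = k*(2*k**2 - 5*k - 8)/(2*2**k). ✓
Evaluate s at k=5 and k=1: -139/16 and -3; difference -91/16.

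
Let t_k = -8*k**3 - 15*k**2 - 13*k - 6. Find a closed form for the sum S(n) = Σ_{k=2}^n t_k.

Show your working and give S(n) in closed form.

S(n) = -2*n**4 - 9*n**3 - 16*n**2 - 15*n + 42

Compute t_(k+1)/t_k: get (8*k**3 + 39*k**2 + 67*k + 42)/(8*k**3 + 15*k**2 + 13*k + 6).
A = 1, B = 1, C = k**3 + 15*k**2/8 + 13*k/8 + 3/4.
Need (1)·f(k+1) − (1)·f(k) = k**3 + 15*k**2/8 + 13*k/8 + 3/4.
d = 4 from the (0,0,3) case.
A polynomial solution: f(k) = k*(k + 1)*(2*k**2 - k + 2)/8.
Then R = B(k−1)f/C = k*(2*k**2 - k + 2)/(8*k**2 + 7*k + 6), so s_k = R(k)·t_k = k*(-2*k**3 - k**2 - k - 2).
s_(k+1) − s_k = -8*k**3 - 15*k**2 - 13*k - 6 = t_k.
s_(n+1) = -2*n**4 - 9*n**3 - 16*n**2 - 15*n - 6 and s_(2) = -48, so S(n) = -2*n**4 - 9*n**3 - 16*n**2 - 15*n + 42.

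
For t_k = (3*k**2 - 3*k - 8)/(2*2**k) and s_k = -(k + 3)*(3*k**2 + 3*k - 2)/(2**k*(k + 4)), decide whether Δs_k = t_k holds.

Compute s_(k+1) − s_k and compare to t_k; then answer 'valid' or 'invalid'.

Invalid: residual (-3*k**3 - 15*k**2 + 14*k + 36)/(2*2**k*(k**2 + 9*k + 20)) ≠ 0.

s_(k+1) = -(k + 4)*(3*k + 3*(k + 1)**2 + 1)/(2*2**k*(k + 5))
s_(k+1) − s_k = (3*k**4 + 21*k**3 + 10*k**2 - 118*k - 124)/(2*2**k*(k**2 + 9*k + 20))
(s_(k+1) − s_k) − t_k = (-3*k**3 - 15*k**2 + 14*k + 36)/(2*2**k*(k**2 + 9*k + 20))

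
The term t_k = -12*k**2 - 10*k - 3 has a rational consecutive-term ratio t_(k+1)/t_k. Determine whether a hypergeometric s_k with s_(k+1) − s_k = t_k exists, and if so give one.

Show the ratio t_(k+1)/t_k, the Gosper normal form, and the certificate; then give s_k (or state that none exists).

Compute t_(k+1)/t_k: get (12*k**2 + 34*k + 25)/(12*k**2 + 10*k + 3).
A = 1, B = 1, C = k**2 + 5*k/6 + 1/4.
f must satisfy (1)·f(k+1) − (1)·f(k) = k**2 + 5*k/6 + 1/4.
Degrees (0,0,2) ⇒ d ≤ 3.
Coefficient equations give f(k) = k**2*(4*k - 1)/12.
Get s_k = R·t_k = k**2*(1 - 4*k) with R(k) = B(k−1)f(k)/C(k) = k**2*(4*k - 1)/(12*k**2 + 10*k + 3).
s_(k+1) − s_k = -12*k**2 - 10*k - 3 = t_k.

s_k = k**2*(1 - 4*k)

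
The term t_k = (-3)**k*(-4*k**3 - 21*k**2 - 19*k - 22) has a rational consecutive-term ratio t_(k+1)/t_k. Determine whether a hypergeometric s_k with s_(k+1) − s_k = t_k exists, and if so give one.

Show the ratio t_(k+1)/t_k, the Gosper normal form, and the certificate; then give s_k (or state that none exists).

t_(k+1)/t_k = 3*(-4*k**3 - 33*k**2 - 73*k - 66)/(4*k**3 + 21*k**2 + 19*k + 22).
Factor: A=-3; B=1; C=k**3 + 21*k**2/4 + 19*k/4 + 11/2.
Solve (-3)·f(k+1) − (1)·f(k) = k**3 + 21*k**2/4 + 19*k/4 + 11/2.
d = 3 from the (0,0,3) case.
Coefficient equations give f(k) = -(k**3 + 3*k**2 - 2*k + 4)/4.
Then R = B(k−1)f/C = -(k**3 + 3*k**2 - 2*k + 4)/(4*k**3 + 21*k**2 + 19*k + 22), so s_k = R(k)·t_k = (-3)**k*(k**3 + 3*k**2 - 2*k + 4).
Check: Δs_k = (-3)**k*(-4*k**3 - 21*k**2 - 19*k - 22). ✓

s_k = (-3)**k*(k**3 + 3*k**2 - 2*k + 4)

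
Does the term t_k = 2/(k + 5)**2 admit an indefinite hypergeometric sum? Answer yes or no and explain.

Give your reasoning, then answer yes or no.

Step 1: r(k) = (k + 5)**2/(k + 6)**2.
Take A(k)=k**2 + 10*k + 25, B(k)=k**2 + 12*k + 36, C(k)=1.
Need (k**2 + 10*k + 25)·f(k+1) − (k**2 + 10*k + 25)·f(k) = 1.
d = 0 from the (2,2,0) case.
f = c0 ⇒ A·f(k+1) − B(k−1)·f(k) − C = -1. The system {-1 = 0} is inconsistent; no antidifference.

No — the linear system for f has no solution.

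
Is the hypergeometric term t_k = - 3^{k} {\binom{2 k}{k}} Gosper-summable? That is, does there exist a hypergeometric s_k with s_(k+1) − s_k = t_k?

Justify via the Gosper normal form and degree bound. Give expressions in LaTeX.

t_(k+1)/t_k = 6*(2*k + 1)/(k + 1).
Gosper form: A/B · C(k+1)/C(k) with A=12*k + 6, B=k + 1, C=1.
Key eq: (12*k + 6)·f(k+1) = (k)·f(k) + (1).
Degrees (1,1,0) ⇒ d ≤ -1.
deg f ≤ -1 is impossible — no certificate.

No. Not Gosper-summable.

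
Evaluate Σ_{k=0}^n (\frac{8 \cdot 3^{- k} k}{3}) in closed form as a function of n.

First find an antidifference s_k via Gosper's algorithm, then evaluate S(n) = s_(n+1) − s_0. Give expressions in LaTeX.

S(n) = \frac{2 \cdot 3^{- n} \left(3 \cdot 3^{n} - 2 n - 3\right)}{3}

Compute t_(k+1)/t_k: get (k + 1)/(3*k).
Factor: A=1/3; B=1; C=k.
Need (1/3)·f(k+1) − (1)·f(k) = k.
From deg A=0, deg B=0, deg C=1: d=1.
A polynomial solution: f(k) = -3*(2*k + 1)/4.
Get s_k = R·t_k = 2*(-2*k - 1)/3**k with R(k) = B(k−1)f(k)/C(k) = -3*(2*k + 1)/(4*k).
s_(k+1) − s_k = 8*k/(3*3**k) = t_k.
s_(n+1) = 2*3**(-n - 1)*(-2*n - 3) and s_(0) = -2, so S(n) = 2*(3*3**n - 2*n - 3)/(3*3**n).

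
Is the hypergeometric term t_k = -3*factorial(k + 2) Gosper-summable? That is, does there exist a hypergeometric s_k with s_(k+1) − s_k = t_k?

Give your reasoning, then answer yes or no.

Ratio r(k) = k + 3.
Gosper form: A/B · C(k+1)/C(k) with A=k + 3, B=1, C=1.
Need (k + 3)·f(k+1) − (1)·f(k) = 1.
From deg A=1, deg B=0, deg C=0: d=-1.
Negative degree bound (-1): no f exists, t_k not Gosper-summable.

No — t_k has no hypergeometric antidifference.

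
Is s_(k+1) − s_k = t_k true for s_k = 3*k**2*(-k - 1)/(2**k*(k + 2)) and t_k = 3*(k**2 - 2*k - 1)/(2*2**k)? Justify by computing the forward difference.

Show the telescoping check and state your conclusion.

Invalid: residual 3*(-k**3 - 2*k**2 + 5*k + 2)/(2*2**k*(k**2 + 5*k + 6)) ≠ 0.

s_(k+1) = 3*(-k - 2)*(k + 1)**2/(2*2**k*(k + 3))
s_(k+1) − s_k = 3*(k + 1)*(2*k**2*(k + 3) - (k + 1)*(k + 2)**2)/(2*2**k*(k + 2)*(k + 3))
(s_(k+1) − s_k) − t_k = 3*(-k**3 - 2*k**2 + 5*k + 2)/(2*2**k*(k**2 + 5*k + 6))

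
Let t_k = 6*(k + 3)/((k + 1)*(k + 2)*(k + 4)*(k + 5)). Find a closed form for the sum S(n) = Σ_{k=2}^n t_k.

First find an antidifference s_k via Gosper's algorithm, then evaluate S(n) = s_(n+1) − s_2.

S(n) = (n**2 + 7*n - 8)/(6*(n**2 + 7*n + 10))

Step 1: r(k) = (k + 1)*(k + 4)**2/((k + 3)**2*(k + 6)).
Take A(k)=k + 1, B(k)=k + 6, C(k)=k**2 + 6*k + 9.
Need (k + 1)·f(k+1) − (k + 5)·f(k) = k**2 + 6*k + 9.
Bound: deg f ≤ 4.
Solving with deg f ≤ 4: f(k) = k*(k + 2)*(k + 3)*(k + 5)/8.
Then R = B(k−1)f/C = k*(k + 2)*(k + 5)**2/(8*(k + 3)), so s_k = R(k)·t_k = 3*k*(k + 5)/(4*(k**2 + 5*k + 4)).
s_(k+1) − s_k = 6*(k + 3)/(k**4 + 12*k**3 + 49*k**2 + 78*k + 40) = t_k.
Evaluate: s_(n+1) = 3*(n**2 + 7*n + 6)/(4*(n**2 + 7*n + 10)); subtract s_(2) = 7/12 ⇒ S(n) = (n**2 + 7*n - 8)/(6*(n**2 + 7*n + 10)).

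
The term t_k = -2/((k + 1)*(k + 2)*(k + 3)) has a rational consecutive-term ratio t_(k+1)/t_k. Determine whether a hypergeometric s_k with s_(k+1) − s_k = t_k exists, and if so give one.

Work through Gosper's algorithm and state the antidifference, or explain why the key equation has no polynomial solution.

Compute t_(k+1)/t_k: get (k + 1)/(k + 4).
Factor: A=k + 1; B=k + 4; C=1.
Key eq: (k + 1)·f(k+1) = (k + 3)·f(k) + (1).
d = 2 from the (1,1,0) case.
Coefficient equations give f(k) = k*(k + 3)/4.
Certificate R = B(k−1)f/C = k*(k + 3)**2/4 gives s_k = k*(-k - 3)/(2*(k + 1)*(k + 2)).
Check: Δs_k = -2/(k**3 + 6*k**2 + 11*k + 6). ✓

s_k = k*(-k - 3)/(2*(k + 1)*(k + 2))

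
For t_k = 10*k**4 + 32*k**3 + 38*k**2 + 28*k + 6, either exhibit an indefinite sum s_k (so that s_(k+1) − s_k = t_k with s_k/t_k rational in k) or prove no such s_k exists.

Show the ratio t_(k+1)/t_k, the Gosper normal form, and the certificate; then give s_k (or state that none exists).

s_k = k*(2*k**4 + 3*k**3 + 3*k - 2)

The ratio is (5*k**4 + 36*k**3 + 97*k**2 + 120*k + 57)/(5*k**4 + 16*k**3 + 19*k**2 + 14*k + 3).
Gosper form: A/B · C(k+1)/C(k) with A=1, B=1, C=k**4 + 16*k**3/5 + 19*k**2/5 + 14*k/5 + 3/5.
Need (1)·f(k+1) − (1)·f(k) = k**4 + 16*k**3/5 + 19*k**2/5 + 14*k/5 + 3/5.
Degrees (0,0,4) ⇒ d ≤ 5.
Solving with deg f ≤ 5: f(k) = k*(k + 2)*(2*k - 1)*(k**2 + 1)/10.
R(k) = B(k−1)·f(k)/C(k) = k*(k + 2)*(2*k - 1)*(k**2 + 1)/(2*(k**2 + k + 1)*(5*k**2 + 11*k + 3)); s_k = R·t_k = k*(2*k**4 + 3*k**3 + 3*k - 2).
Δs = 10*k**4 + 32*k**3 + 38*k**2 + 28*k + 6, as required.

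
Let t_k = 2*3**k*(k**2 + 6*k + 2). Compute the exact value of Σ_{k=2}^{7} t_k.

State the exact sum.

Σ = 551070

Step 1: r(k) = 3*(k**2 + 8*k + 9)/(k**2 + 6*k + 2).
Gosper form: A/B · C(k+1)/C(k) with A=3, B=1, C=k**2 + 6*k + 2.
f must satisfy (3)·f(k+1) − (1)·f(k) = k**2 + 6*k + 2.
Degrees (0,0,2) ⇒ d ≤ 2.
Match coefficients ⇒ f(k) = (k - 1)*(k + 4)/2.
Get s_k = R·t_k = 3**k*(k**2 + 3*k - 4) with R(k) = B(k−1)f(k)/C(k) = (k - 1)*(k + 4)/(2*(k**2 + 6*k + 2)).
Δs = 2*3**k*(k**2 + 6*k + 2), as required.
Telescoping: Σ = s_(8) − s_(2) = 551124 − (54) = 551070.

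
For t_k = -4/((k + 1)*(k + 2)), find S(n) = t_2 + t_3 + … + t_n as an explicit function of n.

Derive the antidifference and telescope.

S(n) = 4*(1 - n)/(3*(n + 2))

Ratio r(k) = (k + 1)/(k + 3).
Factor: A=k + 1; B=k + 3; C=1.
f must satisfy (k + 1)·f(k+1) − (k + 2)·f(k) = 1.
From deg A=1, deg B=1, deg C=0: d=1.
Match coefficients ⇒ f(k) = k.
Certificate R = B(k−1)f/C = k*(k + 2) gives s_k = -4*k/(k + 1).
Verify: -4/(k**2 + 3*k + 2) matches t_k.
Telescope: S(n) = s_(n+1) − s_(2) = 4*(-n - 1)/(n + 2) − (-8/3) = 4*(1 - n)/(3*(n + 2)).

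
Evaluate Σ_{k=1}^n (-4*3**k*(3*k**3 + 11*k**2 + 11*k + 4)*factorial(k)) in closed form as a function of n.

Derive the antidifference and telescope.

Compute t_(k+1)/t_k: get 3*(3*k**4 + 23*k**3 + 62*k**2 + 71*k + 29)/(3*k**3 + 11*k**2 + 11*k + 4).
A = 3*k + 3, B = 1, C = k**3 + 11*k**2/3 + 11*k/3 + 4/3.
Key eq: (3*k + 3)·f(k+1) = (1)·f(k) + (k**3 + 11*k**2/3 + 11*k/3 + 4/3).
deg f ≤ 2 (via 1,0,3).
Solving with deg f ≤ 2: f(k) = (k**2 + k - 1)/3.
Certificate R = B(k−1)f/C = (k**2 + k - 1)/(3*k**3 + 11*k**2 + 11*k + 4) gives s_k = -4*3**k*(k**2 + k - 1)*factorial(k).
s_(k+1) − s_k = -4*3**k*(3*k**3 + 11*k**2 + 11*k + 4)*factorial(k) = t_k.
Telescope: S(n) = s_(n+1) − s_(1) = -12*3**n*(n**2 + 3*n + 1)*factorial(n + 1) − (-12) = -12*3**n*n**3*factorial(n) - 48*3**n*n**2*factorial(n) - 48*3**n*n*factorial(n) - 12*3**n*factorial(n) + 12.

S(n) = -12*3**n*n**3*factorial(n) - 48*3**n*n**2*factorial(n) - 48*3**n*n*factorial(n) - 12*3**n*factorial(n) + 12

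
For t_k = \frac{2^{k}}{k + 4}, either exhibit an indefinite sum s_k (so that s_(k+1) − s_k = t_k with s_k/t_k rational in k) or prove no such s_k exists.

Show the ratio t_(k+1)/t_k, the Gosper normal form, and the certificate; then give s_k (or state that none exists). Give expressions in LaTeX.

not Gosper-summable; s_k does not exist

Compute t_(k+1)/t_k: get 2*(k + 4)/(k + 5).
Take A(k)=2*k + 8, B(k)=k + 5, C(k)=1.
Key eq: (2*k + 8)·f(k+1) = (k + 4)·f(k) + (1).
deg f ≤ -1 (via 1,1,0).
Negative degree bound (-1): no f exists, t_k not Gosper-summable.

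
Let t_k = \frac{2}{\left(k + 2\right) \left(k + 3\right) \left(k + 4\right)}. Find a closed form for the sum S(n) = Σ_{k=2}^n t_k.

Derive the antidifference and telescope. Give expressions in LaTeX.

The ratio is (k + 2)/(k + 5).
So A=k + 2 and B=k + 5, with C=1.
Key eq: (k + 2)·f(k+1) = (k + 4)·f(k) + (1).
deg f ≤ 2 (via 1,1,0).
Solve for f: f(k) = k*(k + 5)/12 (degree 2 ≤ 2).
Get s_k = R·t_k = k*(k + 5)/(6*(k + 2)*(k + 3)) with R(k) = B(k−1)f(k)/C(k) = k*(k + 4)*(k + 5)/12.
Check: Δs_k = 2/(k**3 + 9*k**2 + 26*k + 24). ✓
s_(n+1) = (n**2 + 7*n + 6)/(6*(n**2 + 7*n + 12)) and s_(2) = 7/60, so S(n) = (n**2 + 7*n - 8)/(20*(n**2 + 7*n + 12)).

S(n) = \frac{n^{2} + 7 n - 8}{20 \left(n^{2} + 7 n + 12\right)}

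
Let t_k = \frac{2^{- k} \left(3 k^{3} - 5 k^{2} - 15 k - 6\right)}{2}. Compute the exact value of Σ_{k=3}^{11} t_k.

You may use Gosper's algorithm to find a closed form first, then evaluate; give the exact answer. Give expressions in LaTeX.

Σ = 58725/4096

The ratio is (3*k**3 + 4*k**2 - 16*k - 23)/(2*(3*k**3 - 5*k**2 - 15*k - 6)).
Take A(k)=1/2, B(k)=1, C(k)=k**3 - 5*k**2/3 - 5*k - 2.
Set up (1/2)·f(k+1) − (1)·f(k) − (k**3 - 5*k**2/3 - 5*k - 2) = 0.
deg f ≤ 3 (via 0,0,3).
Solve for f: f(k) = -2*(3*k**3 + 4*k**2 + 2*k + 3)/3 (degree 3 ≤ 3).
R(k) = B(k−1)·f(k)/C(k) = -2*(3*k**3 + 4*k**2 + 2*k + 3)/(3*k**3 - 5*k**2 - 15*k - 6); s_k = R·t_k = (-3*k**3 - 4*k**2 - 2*k - 3)/2**k.
Δs = (3*k**3 - 5*k**2 - 15*k - 6)/(2*2**k), as required.
Evaluate s at k=12 and k=3: -5787/4096 and -63/4; difference 58725/4096.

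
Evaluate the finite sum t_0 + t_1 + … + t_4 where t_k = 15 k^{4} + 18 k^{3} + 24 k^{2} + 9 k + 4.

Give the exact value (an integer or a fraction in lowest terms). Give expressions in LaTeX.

Σ = 7940

r(k) = (15*k**4 + 78*k**3 + 168*k**2 + 171*k + 70)/(15*k**4 + 18*k**3 + 24*k**2 + 9*k + 4) after simplifying.
So A=1 and B=1, with C=k**4 + 6*k**3/5 + 8*k**2/5 + 3*k/5 + 4/15.
Set up (1)·f(k+1) − (1)·f(k) − (k**4 + 6*k**3/5 + 8*k**2/5 + 3*k/5 + 4/15) = 0.
Degrees (0,0,4) ⇒ d ≤ 5.
A polynomial solution: f(k) = k*(3*k**4 - 3*k**3 + 4*k**2 - 3*k + 3)/15.
Get s_k = R·t_k = k*(3*k**4 - 3*k**3 + 4*k**2 - 3*k + 3) with R(k) = B(k−1)f(k)/C(k) = k*(3*k**4 - 3*k**3 + 4*k**2 - 3*k + 3)/(15*k**4 + 18*k**3 + 24*k**2 + 9*k + 4).
Δs = 15*k**4 + 18*k**3 + 24*k**2 + 9*k + 4, as required.
Telescoping: Σ = s_(5) − s_(0) = 7940 − (0) = 7940.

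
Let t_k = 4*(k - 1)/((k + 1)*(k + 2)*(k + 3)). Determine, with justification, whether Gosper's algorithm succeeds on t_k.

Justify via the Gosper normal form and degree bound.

Compute t_(k+1)/t_k: get k*(k + 1)/((k - 1)*(k + 4)).
Normal form (A,B,C) = (k + 1, k + 4, k - 1).
Solve (k + 1)·f(k+1) − (k + 3)·f(k) = k - 1.
Degrees (1,1,1) ⇒ d ≤ 2.
Solving with deg f ≤ 2: f(k) = -k.
So s_k = (B(k−1)f/C)·t_k = (-k*(k + 3)/(k - 1))·t_k = -4*k/((k + 1)*(k + 2)).
Check: Δs_k = 4*(k - 1)/(k**3 + 6*k**2 + 11*k + 6). ✓

Yes. s_k = -4*k/((k + 1)*(k + 2)).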